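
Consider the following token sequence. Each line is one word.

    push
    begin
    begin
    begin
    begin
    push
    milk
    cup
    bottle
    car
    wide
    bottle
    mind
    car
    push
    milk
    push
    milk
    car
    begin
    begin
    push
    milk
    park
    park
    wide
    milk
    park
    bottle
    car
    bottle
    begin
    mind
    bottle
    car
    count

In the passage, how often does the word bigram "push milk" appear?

4

Scanning the 35 overlapping bigram windows for "push milk":
  position 6–7: push milk
  position 15–16: push milk
  position 17–18: push milk
  position 22–23: push milk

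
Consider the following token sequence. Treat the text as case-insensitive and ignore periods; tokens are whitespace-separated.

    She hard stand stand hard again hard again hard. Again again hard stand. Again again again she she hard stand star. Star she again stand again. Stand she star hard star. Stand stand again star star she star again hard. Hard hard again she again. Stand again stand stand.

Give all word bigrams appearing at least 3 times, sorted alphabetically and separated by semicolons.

Bigram counts meeting the condition (at least 3 times):
  again again: 3
  again hard: 4
  again stand: 4
  hard again: 4
  hard stand: 3
  stand again: 4
  stand stand: 3

again again; again hard; again stand; hard again; hard stand; stand again; stand stand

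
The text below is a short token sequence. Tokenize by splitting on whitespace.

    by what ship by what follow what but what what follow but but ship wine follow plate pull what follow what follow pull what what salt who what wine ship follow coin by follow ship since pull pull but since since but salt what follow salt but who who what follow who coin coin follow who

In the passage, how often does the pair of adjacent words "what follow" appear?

Scanning the 55 overlapping bigram windows for "what follow":
  position 5–6: what follow
  position 10–11: what follow
  position 19–20: what follow
  position 21–22: what follow
  position 44–45: what follow
  position 50–51: what follow

6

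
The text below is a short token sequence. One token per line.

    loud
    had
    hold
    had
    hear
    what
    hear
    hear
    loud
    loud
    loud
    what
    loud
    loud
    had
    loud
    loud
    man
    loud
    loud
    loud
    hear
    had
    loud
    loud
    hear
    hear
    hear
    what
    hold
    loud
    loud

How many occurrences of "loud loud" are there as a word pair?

Scanning the 31 overlapping bigram windows for "loud loud":
  position 9–10: loud loud
  position 10–11: loud loud
  position 13–14: loud loud
  position 16–17: loud loud
  position 19–20: loud loud
  position 20–21: loud loud
  position 24–25: loud loud
  position 31–32: loud loud

8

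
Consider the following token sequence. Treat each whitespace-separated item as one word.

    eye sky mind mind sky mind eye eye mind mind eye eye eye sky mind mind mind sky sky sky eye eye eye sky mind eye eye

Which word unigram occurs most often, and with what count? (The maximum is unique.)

"eye", 11 times

Unigram frequencies (highest first):
  eye: 11
  mind: 9
  sky: 7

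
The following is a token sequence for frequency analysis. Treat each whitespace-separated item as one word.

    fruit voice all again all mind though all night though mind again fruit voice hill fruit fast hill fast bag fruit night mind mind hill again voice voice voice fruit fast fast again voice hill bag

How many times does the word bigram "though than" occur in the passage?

Scanning the 35 overlapping bigram windows for "though than":
  (none found)

0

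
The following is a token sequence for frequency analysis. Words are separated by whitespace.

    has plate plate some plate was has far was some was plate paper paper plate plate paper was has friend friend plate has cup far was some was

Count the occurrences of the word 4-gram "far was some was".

Scanning the 25 overlapping 4-gram windows for "far was some was":
  position 8–11: far was some was
  position 25–28: far was some was

2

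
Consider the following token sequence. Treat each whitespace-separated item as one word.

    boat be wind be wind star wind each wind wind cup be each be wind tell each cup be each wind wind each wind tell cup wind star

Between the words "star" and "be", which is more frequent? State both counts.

"star": 2 occurrences
"be": 5 occurrences

"be" (5 vs 2)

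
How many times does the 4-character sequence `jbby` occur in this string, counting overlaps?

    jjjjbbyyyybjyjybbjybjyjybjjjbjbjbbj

1

Sliding a length-4 window over the 35 characters (32 positions):
  position 4–7: jbby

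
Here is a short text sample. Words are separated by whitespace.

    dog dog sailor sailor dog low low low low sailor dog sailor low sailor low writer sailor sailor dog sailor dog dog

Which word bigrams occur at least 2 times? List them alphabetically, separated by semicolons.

Bigram counts meeting the condition (at least 2 times):
  dog dog: 2
  dog sailor: 3
  low low: 3
  low sailor: 2
  sailor dog: 4
  sailor low: 2
  sailor sailor: 2

dog dog; dog sailor; low low; low sailor; sailor dog; sailor low; sailor sailor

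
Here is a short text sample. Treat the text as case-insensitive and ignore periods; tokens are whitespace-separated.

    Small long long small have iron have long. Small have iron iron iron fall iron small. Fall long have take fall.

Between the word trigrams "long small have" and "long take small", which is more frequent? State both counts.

"long small have": 2 occurrences
"long take small": 0 occurrences

"long small have" (2 vs 0)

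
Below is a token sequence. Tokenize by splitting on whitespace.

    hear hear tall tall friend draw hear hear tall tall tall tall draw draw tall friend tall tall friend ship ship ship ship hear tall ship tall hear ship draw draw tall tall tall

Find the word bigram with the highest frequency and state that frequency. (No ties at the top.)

"tall tall", 7 times

Bigram frequencies (highest first):
  tall tall: 7
  hear tall: 3
  tall friend: 3
  ship ship: 3
  hear hear: 2
  draw draw: 2
  … (12 more, each ≤ 2)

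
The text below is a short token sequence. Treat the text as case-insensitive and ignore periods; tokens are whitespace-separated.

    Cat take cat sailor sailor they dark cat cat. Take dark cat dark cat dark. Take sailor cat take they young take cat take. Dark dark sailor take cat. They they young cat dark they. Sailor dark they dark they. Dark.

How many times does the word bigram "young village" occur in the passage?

Scanning the 40 overlapping bigram windows for "young village":
  (none found)

0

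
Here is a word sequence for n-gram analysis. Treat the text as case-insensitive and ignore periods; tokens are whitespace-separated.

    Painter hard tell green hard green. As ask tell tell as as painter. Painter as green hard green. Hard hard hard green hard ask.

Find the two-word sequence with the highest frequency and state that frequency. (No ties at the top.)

"green hard", 4 times

Bigram frequencies (highest first):
  green hard: 4
  hard green: 3
  hard hard: 2
  painter hard: 1
  hard tell: 1
  tell green: 1
  … (11 more, each ≤ 1)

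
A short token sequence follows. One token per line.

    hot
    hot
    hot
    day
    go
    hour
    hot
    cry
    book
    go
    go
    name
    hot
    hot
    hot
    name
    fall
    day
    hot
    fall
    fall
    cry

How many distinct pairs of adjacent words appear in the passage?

22 tokens → 21 bigram windows in total.
Repeated bigrams (each contributes count−1 duplicates):
  hot hot: 4
3 duplicate windows → 21 − 3 = 18 distinct.

18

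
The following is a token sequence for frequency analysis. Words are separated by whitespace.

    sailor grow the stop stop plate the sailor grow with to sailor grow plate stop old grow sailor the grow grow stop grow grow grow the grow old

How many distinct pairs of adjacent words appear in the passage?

21

28 tokens → 27 bigram windows in total.
Repeated bigrams (each contributes count−1 duplicates):
  grow grow: 3
  sailor grow: 3
  grow the: 2
  the grow: 2
6 duplicate windows → 27 − 6 = 21 distinct.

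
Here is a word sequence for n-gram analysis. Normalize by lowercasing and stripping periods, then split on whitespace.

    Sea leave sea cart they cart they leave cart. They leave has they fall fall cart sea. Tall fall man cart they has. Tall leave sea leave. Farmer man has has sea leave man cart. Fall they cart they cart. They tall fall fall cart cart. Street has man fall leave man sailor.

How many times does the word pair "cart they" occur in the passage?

Scanning the 52 overlapping bigram windows for "cart they":
  position 4–5: cart they
  position 6–7: cart they
  position 9–10: cart they
  position 21–22: cart they
  position 38–39: cart they
  position 40–41: cart they

6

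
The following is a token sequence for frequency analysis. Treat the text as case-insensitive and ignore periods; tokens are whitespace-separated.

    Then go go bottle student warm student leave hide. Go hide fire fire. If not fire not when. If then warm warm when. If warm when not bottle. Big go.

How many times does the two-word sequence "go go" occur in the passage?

Scanning the 29 overlapping bigram windows for "go go":
  position 2–3: go go

1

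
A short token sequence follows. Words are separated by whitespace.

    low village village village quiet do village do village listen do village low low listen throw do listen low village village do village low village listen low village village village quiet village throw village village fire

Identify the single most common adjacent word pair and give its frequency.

Bigram frequencies (highest first):
  village village: 6
  low village: 4
  do village: 4
  village quiet: 2
  village do: 2
  village listen: 2
  … (13 more, each ≤ 2)

"village village", 6 times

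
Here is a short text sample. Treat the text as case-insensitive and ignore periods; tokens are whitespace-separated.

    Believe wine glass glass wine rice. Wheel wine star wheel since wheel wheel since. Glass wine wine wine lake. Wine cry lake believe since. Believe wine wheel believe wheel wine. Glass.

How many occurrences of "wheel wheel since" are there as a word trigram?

1

Scanning the 29 overlapping trigram windows for "wheel wheel since":
  position 12–14: wheel wheel since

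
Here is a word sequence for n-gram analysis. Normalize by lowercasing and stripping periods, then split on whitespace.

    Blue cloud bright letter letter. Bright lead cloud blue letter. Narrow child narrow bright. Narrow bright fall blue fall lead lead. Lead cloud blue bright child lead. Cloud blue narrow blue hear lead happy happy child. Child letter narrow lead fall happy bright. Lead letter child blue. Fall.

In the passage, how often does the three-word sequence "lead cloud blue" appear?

Scanning the 46 overlapping trigram windows for "lead cloud blue":
  position 7–9: lead cloud blue
  position 22–24: lead cloud blue
  position 27–29: lead cloud blue

3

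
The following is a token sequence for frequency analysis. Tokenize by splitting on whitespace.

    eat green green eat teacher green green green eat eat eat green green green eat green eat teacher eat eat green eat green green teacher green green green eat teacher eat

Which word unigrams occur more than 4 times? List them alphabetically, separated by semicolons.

Unigram counts meeting the condition (more than 4 times):
  eat: 12
  green: 15

eat; green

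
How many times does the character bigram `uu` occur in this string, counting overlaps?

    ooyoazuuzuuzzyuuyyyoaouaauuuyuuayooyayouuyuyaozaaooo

Sliding a length-2 window over the 52 characters (51 positions):
  position 7–8: uu
  position 10–11: uu
  position 15–16: uu
  position 26–27: uu
  position 27–28: uu
  position 30–31: uu
  position 40–41: uu

7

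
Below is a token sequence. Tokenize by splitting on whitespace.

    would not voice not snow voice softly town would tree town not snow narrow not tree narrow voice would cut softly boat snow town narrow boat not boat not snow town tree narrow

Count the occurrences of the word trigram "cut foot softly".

Scanning the 31 overlapping trigram windows for "cut foot softly":
  (none found)

0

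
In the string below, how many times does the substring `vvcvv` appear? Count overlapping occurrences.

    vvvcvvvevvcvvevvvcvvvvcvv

Sliding a length-5 window over the 25 characters (21 positions):
  position 2–6: vvcvv
  position 9–13: vvcvv
  position 16–20: vvcvv
  position 21–25: vvcvv

4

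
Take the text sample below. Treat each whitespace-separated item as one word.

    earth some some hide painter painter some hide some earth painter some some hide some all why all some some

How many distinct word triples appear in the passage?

20 tokens → 18 trigram windows in total.
Repeated trigrams (each contributes count−1 duplicates):
  some hide some: 2
  some some hide: 2
2 duplicate windows → 18 − 2 = 16 distinct.

16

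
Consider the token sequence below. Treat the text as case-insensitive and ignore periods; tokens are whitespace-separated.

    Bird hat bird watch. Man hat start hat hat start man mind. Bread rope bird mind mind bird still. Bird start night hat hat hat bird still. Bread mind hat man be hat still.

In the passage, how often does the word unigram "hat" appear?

9

Scanning the 34 tokens for "hat":
  position 2: hat
  position 6: hat
  position 8: hat
  position 9: hat
  position 23: hat
  position 24: hat
  position 25: hat
  position 30: hat
  position 33: hat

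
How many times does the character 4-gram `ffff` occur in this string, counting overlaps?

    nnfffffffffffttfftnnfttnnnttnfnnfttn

Sliding a length-4 window over the 36 characters (33 positions):
  position 3–6: ffff
  position 4–7: ffff
  position 5–8: ffff
  position 6–9: ffff
  position 7–10: ffff
  position 8–11: ffff
  position 9–12: ffff
  position 10–13: ffff

8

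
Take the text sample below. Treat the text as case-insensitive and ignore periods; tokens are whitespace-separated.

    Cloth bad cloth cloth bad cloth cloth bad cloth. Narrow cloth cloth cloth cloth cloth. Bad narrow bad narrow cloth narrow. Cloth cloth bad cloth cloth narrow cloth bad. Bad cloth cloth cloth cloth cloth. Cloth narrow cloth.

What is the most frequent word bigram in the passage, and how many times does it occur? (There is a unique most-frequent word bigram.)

Bigram frequencies (highest first):
  cloth cloth: 13
  cloth bad: 6
  bad cloth: 5
  narrow cloth: 5
  cloth narrow: 4
  bad narrow: 2
  … (2 more, each ≤ 1)

"cloth cloth", 13 times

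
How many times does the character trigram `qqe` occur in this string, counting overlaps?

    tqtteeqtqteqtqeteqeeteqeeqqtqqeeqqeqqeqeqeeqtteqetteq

Sliding a length-3 window over the 53 characters (51 positions):
  position 29–31: qqe
  position 33–35: qqe
  position 36–38: qqe

3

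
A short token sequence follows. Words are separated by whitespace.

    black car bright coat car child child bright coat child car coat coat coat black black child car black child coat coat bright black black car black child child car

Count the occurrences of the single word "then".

Scanning the 30 tokens for "then":
  (none found)

0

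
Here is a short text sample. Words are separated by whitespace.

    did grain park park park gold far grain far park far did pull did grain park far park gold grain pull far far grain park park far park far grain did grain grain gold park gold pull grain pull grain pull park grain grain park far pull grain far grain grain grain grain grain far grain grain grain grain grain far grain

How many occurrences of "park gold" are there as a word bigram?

Scanning the 61 overlapping bigram windows for "park gold":
  position 5–6: park gold
  position 18–19: park gold
  position 35–36: park gold

3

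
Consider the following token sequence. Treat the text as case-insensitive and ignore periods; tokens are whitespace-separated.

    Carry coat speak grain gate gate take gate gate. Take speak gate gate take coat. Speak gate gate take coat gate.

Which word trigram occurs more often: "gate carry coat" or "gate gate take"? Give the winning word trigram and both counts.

"gate gate take" (4 vs 0)

"gate carry coat": 0 occurrences
"gate gate take": 4 occurrences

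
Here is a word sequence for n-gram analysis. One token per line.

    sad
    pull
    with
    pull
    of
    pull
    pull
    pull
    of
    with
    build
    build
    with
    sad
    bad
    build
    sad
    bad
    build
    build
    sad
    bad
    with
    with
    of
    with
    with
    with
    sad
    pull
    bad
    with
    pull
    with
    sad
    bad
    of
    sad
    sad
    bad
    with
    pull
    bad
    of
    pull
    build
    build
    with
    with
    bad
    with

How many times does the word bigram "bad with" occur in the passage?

4

Scanning the 50 overlapping bigram windows for "bad with":
  position 22–23: bad with
  position 31–32: bad with
  position 40–41: bad with
  position 50–51: bad with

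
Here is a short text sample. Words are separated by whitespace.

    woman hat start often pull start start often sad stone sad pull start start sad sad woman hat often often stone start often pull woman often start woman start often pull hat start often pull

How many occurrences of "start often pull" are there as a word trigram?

Scanning the 33 overlapping trigram windows for "start often pull":
  position 3–5: start often pull
  position 22–24: start often pull
  position 29–31: start often pull
  position 33–35: start often pull

4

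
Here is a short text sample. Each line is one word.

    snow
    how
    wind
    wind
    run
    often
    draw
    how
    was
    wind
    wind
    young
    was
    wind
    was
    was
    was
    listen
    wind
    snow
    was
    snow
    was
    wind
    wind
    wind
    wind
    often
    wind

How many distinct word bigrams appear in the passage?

20

29 tokens → 28 bigram windows in total.
Repeated bigrams (each contributes count−1 duplicates):
  wind wind: 5
  was wind: 3
  snow was: 2
  was was: 2
8 duplicate windows → 28 − 8 = 20 distinct.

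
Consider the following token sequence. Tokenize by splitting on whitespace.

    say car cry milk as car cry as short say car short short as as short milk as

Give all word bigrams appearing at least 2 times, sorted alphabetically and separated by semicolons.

as short; car cry; milk as; say car

Bigram counts meeting the condition (at least 2 times):
  as short: 2
  car cry: 2
  milk as: 2
  say car: 2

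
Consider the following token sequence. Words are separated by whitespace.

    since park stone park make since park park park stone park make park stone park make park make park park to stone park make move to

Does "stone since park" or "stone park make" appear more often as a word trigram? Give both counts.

"stone since park": 0 occurrences
"stone park make": 4 occurrences

"stone park make" (4 vs 0)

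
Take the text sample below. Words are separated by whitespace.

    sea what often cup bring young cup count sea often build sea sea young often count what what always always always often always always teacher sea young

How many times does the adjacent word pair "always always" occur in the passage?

Scanning the 26 overlapping bigram windows for "always always":
  position 19–20: always always
  position 20–21: always always
  position 23–24: always always

3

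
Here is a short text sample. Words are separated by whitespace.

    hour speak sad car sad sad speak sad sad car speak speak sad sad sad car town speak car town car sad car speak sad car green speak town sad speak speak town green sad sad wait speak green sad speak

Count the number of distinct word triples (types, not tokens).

41 tokens → 39 trigram windows in total.
Repeated trigrams (each contributes count−1 duplicates):
  sad car speak: 2
  sad sad car: 2
  speak sad car: 2
  speak sad sad: 2
4 duplicate windows → 39 − 4 = 35 distinct.

35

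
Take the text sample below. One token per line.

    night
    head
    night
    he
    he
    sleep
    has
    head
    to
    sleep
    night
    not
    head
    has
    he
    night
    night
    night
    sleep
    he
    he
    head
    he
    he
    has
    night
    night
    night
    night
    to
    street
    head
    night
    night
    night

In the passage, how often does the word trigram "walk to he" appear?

0

Scanning the 33 overlapping trigram windows for "walk to he":
  (none found)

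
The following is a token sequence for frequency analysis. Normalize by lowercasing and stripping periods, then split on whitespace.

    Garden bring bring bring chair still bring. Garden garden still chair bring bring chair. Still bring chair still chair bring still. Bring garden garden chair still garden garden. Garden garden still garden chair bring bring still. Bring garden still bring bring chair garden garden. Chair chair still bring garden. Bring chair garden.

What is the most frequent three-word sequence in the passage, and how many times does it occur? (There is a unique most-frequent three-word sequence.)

"still bring garden", 4 times

Trigram frequencies (highest first):
  still bring garden: 4
  bring bring chair: 3
  bring chair still: 3
  chair still bring: 3
  bring garden garden: 2
  garden garden still: 2
  … (27 more, each ≤ 2)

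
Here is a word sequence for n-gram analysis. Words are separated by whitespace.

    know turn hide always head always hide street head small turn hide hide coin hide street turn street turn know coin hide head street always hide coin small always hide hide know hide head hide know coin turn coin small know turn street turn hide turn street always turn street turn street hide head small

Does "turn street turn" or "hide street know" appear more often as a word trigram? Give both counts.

"turn street turn" (3 vs 0)

"turn street turn": 3 occurrences
"hide street know": 0 occurrences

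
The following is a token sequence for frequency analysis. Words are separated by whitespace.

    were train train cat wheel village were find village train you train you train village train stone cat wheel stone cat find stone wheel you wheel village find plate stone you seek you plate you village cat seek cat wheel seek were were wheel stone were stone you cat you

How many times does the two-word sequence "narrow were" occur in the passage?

0

Scanning the 49 overlapping bigram windows for "narrow were":
  (none found)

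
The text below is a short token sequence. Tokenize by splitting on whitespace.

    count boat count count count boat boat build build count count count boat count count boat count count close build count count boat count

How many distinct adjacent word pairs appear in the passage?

24 tokens → 23 bigram windows in total.
Repeated bigrams (each contributes count−1 duplicates):
  count count: 7
  count boat: 5
  boat count: 4
  build count: 2
14 duplicate windows → 23 − 14 = 9 distinct.

9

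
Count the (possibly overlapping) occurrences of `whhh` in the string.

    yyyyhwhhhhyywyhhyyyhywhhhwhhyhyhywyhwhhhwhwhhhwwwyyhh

Sliding a length-4 window over the 53 characters (50 positions):
  position 6–9: whhh
  position 22–25: whhh
  position 37–40: whhh
  position 43–46: whhh

4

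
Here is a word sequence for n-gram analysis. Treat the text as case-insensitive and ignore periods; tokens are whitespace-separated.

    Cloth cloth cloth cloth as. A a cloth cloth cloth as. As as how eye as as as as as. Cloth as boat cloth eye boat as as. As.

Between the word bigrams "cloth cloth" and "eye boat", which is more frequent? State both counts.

"cloth cloth" (5 vs 1)

"cloth cloth": 5 occurrences
"eye boat": 1 occurrence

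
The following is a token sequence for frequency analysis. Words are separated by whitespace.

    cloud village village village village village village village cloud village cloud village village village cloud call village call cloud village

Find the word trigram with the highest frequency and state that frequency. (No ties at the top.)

Trigram frequencies (highest first):
  village village village: 6
  cloud village village: 2
  village village cloud: 2
  village cloud village: 2
  cloud village cloud: 1
  village cloud call: 1
  … (4 more, each ≤ 1)

"village village village", 6 times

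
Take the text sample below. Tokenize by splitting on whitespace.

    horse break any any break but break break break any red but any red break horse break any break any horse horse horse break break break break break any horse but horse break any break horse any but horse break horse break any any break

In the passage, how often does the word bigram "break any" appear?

Scanning the 44 overlapping bigram windows for "break any":
  position 2–3: break any
  position 9–10: break any
  position 17–18: break any
  position 19–20: break any
  position 28–29: break any
  position 33–34: break any
  position 42–43: break any

7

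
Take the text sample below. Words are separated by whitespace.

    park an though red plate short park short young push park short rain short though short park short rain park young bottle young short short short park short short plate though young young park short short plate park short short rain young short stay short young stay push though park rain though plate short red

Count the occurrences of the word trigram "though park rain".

1

Scanning the 53 overlapping trigram windows for "though park rain":
  position 49–51: though park rain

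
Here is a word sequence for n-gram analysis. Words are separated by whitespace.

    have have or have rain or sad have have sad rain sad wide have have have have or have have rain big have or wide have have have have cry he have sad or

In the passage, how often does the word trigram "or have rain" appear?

1

Scanning the 32 overlapping trigram windows for "or have rain":
  position 3–5: or have rain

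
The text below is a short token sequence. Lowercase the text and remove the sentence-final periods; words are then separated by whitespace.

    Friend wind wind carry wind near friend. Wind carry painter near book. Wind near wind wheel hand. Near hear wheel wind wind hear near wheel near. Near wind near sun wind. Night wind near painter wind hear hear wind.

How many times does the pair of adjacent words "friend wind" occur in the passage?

Scanning the 38 overlapping bigram windows for "friend wind":
  position 1–2: friend wind
  position 7–8: friend wind

2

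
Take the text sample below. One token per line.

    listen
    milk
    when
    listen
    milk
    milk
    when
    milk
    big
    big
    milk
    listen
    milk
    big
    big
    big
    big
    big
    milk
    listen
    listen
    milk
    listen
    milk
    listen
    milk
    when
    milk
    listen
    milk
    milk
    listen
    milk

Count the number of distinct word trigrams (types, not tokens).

18

33 tokens → 31 trigram windows in total.
Repeated trigrams (each contributes count−1 duplicates):
  milk listen milk: 5
  big big big: 3
  big big milk: 2
  big milk listen: 2
  listen milk listen: 2
  listen milk milk: 2
  listen milk when: 2
  milk big big: 2
  … (1 more repeated)
13 duplicate windows → 31 − 13 = 18 distinct.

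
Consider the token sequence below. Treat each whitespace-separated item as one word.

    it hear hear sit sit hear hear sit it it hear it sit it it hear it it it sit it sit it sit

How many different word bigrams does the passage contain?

24 tokens → 23 bigram windows in total.
Repeated bigrams (each contributes count−1 duplicates):
  it it: 4
  it sit: 4
  sit it: 4
  it hear: 3
  hear hear: 2
  hear it: 2
  hear sit: 2
14 duplicate windows → 23 − 14 = 9 distinct.

9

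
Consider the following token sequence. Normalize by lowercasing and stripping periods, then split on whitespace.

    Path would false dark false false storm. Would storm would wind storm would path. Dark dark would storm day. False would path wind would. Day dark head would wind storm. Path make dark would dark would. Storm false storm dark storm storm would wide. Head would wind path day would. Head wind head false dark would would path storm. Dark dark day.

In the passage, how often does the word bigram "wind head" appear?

1

Scanning the 61 overlapping bigram windows for "wind head":
  position 52–53: wind head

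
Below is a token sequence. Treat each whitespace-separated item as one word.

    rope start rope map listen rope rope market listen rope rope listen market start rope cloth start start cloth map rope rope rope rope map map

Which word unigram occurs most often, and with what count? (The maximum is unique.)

"rope", 11 times

Unigram frequencies (highest first):
  rope: 11
  start: 4
  map: 4
  listen: 3
  market: 2
  cloth: 2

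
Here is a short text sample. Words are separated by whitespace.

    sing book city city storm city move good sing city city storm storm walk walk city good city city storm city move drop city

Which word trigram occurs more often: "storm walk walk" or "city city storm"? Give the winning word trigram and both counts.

"city city storm" (3 vs 1)

"storm walk walk": 1 occurrence
"city city storm": 3 occurrences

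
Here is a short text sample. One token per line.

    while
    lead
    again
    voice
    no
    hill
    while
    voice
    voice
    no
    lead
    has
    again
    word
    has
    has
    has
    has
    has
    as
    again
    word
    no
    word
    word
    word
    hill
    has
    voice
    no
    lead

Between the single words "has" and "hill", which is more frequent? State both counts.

"has" (7 vs 2)

"has": 7 occurrences
"hill": 2 occurrences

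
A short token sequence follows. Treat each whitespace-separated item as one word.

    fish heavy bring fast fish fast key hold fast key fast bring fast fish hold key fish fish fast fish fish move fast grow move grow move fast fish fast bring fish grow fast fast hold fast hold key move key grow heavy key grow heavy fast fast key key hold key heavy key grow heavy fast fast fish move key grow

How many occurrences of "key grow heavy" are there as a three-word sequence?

Scanning the 60 overlapping trigram windows for "key grow heavy":
  position 41–43: key grow heavy
  position 44–46: key grow heavy
  position 54–56: key grow heavy

3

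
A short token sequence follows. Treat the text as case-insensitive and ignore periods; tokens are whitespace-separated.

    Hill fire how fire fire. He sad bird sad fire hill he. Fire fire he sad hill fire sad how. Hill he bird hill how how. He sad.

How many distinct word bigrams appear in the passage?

21

28 tokens → 27 bigram windows in total.
Repeated bigrams (each contributes count−1 duplicates):
  he sad: 3
  fire fire: 2
  fire he: 2
  hill fire: 2
  hill he: 2
6 duplicate windows → 27 − 6 = 21 distinct.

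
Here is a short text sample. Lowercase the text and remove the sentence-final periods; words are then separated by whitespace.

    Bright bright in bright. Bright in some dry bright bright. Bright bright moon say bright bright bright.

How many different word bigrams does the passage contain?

17 tokens → 16 bigram windows in total.
Repeated bigrams (each contributes count−1 duplicates):
  bright bright: 7
  bright in: 2
7 duplicate windows → 16 − 7 = 9 distinct.

9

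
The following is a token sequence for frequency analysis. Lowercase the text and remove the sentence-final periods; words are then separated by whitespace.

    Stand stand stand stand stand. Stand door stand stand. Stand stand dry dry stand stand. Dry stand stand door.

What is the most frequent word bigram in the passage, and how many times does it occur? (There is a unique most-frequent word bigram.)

"stand stand", 10 times

Bigram frequencies (highest first):
  stand stand: 10
  stand door: 2
  stand dry: 2
  dry stand: 2
  door stand: 1
  dry dry: 1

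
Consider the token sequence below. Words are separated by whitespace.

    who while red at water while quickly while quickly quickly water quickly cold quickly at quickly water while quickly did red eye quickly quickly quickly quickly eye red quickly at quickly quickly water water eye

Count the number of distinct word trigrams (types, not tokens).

35 tokens → 33 trigram windows in total.
Repeated trigrams (each contributes count−1 duplicates):
  quickly at quickly: 2
  quickly quickly quickly: 2
  quickly quickly water: 2
  water while quickly: 2
4 duplicate windows → 33 − 4 = 29 distinct.

29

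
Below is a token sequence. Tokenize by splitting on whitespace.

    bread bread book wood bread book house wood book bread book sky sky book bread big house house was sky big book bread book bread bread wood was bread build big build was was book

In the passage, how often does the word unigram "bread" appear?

9

Scanning the 35 tokens for "bread":
  position 1: bread
  position 2: bread
  position 5: bread
  position 10: bread
  position 15: bread
  position 23: bread
  position 25: bread
  position 26: bread
  position 29: bread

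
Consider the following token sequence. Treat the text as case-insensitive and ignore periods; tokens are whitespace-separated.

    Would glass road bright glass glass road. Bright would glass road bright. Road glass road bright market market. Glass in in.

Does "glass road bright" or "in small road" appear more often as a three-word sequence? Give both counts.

"glass road bright" (4 vs 0)

"glass road bright": 4 occurrences
"in small road": 0 occurrences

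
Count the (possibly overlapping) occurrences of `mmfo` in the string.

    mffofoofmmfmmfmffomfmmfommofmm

Sliding a length-4 window over the 30 characters (27 positions):
  position 21–24: mmfo

1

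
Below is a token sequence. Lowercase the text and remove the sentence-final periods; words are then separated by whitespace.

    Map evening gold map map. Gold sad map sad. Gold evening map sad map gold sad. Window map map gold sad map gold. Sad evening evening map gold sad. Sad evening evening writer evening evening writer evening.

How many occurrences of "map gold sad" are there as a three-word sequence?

Scanning the 35 overlapping trigram windows for "map gold sad":
  position 5–7: map gold sad
  position 14–16: map gold sad
  position 19–21: map gold sad
  position 22–24: map gold sad
  position 27–29: map gold sad

5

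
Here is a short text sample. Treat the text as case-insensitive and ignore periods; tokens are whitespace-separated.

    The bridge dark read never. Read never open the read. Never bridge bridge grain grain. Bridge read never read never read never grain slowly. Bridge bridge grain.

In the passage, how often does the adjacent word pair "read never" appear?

Scanning the 26 overlapping bigram windows for "read never":
  position 4–5: read never
  position 6–7: read never
  position 10–11: read never
  position 17–18: read never
  position 19–20: read never
  position 21–22: read never

6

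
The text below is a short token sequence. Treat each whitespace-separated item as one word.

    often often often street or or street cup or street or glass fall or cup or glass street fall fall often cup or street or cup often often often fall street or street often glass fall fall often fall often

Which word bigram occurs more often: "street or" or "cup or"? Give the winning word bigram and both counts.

"street or" (4 vs 3)

"street or": 4 occurrences
"cup or": 3 occurrences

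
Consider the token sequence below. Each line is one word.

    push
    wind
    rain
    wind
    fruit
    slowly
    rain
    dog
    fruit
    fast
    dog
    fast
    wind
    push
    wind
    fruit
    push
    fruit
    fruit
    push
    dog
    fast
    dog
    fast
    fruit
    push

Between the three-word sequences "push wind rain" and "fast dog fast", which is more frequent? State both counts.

"push wind rain": 1 occurrence
"fast dog fast": 2 occurrences

"fast dog fast" (2 vs 1)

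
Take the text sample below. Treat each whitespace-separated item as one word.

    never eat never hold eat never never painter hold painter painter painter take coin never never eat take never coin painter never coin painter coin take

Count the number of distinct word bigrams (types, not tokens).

19

26 tokens → 25 bigram windows in total.
Repeated bigrams (each contributes count−1 duplicates):
  coin painter: 2
  eat never: 2
  never coin: 2
  never eat: 2
  never never: 2
  painter painter: 2
6 duplicate windows → 25 − 6 = 19 distinct.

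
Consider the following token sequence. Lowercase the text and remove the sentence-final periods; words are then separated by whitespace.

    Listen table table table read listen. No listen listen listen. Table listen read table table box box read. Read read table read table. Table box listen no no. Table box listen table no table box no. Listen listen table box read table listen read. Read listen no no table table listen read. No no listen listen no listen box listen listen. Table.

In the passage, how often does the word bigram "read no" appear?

1

Scanning the 61 overlapping bigram windows for "read no":
  position 52–53: read no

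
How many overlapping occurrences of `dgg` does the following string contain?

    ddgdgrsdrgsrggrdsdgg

Sliding a length-3 window over the 20 characters (18 positions):
  position 18–20: dgg

1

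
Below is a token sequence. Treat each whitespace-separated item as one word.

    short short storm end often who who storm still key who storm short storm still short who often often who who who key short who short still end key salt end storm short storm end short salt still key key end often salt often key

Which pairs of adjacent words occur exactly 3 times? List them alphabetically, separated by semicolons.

short storm; who who

Bigram counts meeting the condition (exactly 3 times):
  short storm: 3
  who who: 3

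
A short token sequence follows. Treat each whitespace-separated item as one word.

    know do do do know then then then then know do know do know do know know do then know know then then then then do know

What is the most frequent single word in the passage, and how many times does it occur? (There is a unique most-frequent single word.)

"know", 10 times

Unigram frequencies (highest first):
  know: 10
  then: 9
  do: 8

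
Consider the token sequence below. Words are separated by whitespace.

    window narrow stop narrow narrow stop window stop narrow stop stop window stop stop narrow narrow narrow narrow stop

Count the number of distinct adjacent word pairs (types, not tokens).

7

19 tokens → 18 bigram windows in total.
Repeated bigrams (each contributes count−1 duplicates):
  narrow narrow: 4
  narrow stop: 4
  stop narrow: 3
  stop stop: 2
  stop window: 2
  window stop: 2
11 duplicate windows → 18 − 11 = 7 distinct.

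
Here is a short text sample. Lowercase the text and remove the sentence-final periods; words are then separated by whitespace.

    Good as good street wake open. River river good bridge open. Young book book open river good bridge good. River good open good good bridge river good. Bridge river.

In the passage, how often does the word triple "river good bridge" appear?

3

Scanning the 27 overlapping trigram windows for "river good bridge":
  position 8–10: river good bridge
  position 16–18: river good bridge
  position 26–28: river good bridge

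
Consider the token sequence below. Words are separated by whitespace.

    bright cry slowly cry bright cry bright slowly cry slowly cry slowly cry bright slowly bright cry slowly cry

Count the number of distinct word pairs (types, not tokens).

19 tokens → 18 bigram windows in total.
Repeated bigrams (each contributes count−1 duplicates):
  slowly cry: 5
  cry slowly: 4
  bright cry: 3
  cry bright: 3
  bright slowly: 2
12 duplicate windows → 18 − 12 = 6 distinct.

6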